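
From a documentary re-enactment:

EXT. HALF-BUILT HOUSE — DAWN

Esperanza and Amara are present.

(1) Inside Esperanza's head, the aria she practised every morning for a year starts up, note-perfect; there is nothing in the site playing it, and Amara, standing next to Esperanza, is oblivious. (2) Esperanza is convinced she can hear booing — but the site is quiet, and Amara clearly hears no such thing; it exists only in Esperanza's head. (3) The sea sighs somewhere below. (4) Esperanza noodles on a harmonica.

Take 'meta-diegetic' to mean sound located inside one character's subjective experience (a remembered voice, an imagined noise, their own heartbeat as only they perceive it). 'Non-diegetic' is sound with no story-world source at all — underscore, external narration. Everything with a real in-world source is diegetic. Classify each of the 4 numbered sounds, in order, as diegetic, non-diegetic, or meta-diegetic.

(1) is meta-diegetic: the music is a memory playing inside Esperanza's mind alone; no real-world source, Amara can't hear it.
(2) subjective to Esperanza: the site is silent and Amara hears nothing → meta-diegetic.
(3) the sea is part of the location's real environment → diegetic.
Sound (4): Esperanza is producing the music live, in the story world, so diegetic.

meta-diegetic, meta-diegetic, diegetic, diegetic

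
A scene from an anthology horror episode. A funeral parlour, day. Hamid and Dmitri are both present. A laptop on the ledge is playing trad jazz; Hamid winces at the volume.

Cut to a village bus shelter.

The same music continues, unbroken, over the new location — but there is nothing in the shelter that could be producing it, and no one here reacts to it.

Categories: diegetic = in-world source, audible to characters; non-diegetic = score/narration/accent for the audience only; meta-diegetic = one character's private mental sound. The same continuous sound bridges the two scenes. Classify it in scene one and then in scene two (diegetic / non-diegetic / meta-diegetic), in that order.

diegetic, non-diegetic

Scene one: a laptop is an on-screen source and Hamid reacts to it → diegetic.
Scene two: there is no source in the shelter and no one hears it — it's now underscore → non-diegetic.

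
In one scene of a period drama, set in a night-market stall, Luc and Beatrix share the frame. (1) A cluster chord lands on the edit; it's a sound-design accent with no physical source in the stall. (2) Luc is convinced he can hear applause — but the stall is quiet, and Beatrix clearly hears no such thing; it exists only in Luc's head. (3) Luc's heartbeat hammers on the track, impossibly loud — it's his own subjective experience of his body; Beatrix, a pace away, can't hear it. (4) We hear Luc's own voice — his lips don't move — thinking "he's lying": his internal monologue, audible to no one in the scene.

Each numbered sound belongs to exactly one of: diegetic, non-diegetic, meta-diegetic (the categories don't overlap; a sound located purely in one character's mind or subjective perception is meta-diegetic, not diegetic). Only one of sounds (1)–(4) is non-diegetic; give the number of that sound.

(1) is non-diegetic: nothing in the scene produces it; it's an accent added for the audience.
(2) subjective to Luc: the stall is silent and Beatrix hears nothing → meta-diegetic.
Sound (3): a subjective body sound — Luc's private perception, inaudible to Beatrix, so meta-diegetic.
Sound (4): it's Luc's unspoken thought, heard only by the audience via his subjectivity, so meta-diegetic.
Only (1) is non-diegetic.

1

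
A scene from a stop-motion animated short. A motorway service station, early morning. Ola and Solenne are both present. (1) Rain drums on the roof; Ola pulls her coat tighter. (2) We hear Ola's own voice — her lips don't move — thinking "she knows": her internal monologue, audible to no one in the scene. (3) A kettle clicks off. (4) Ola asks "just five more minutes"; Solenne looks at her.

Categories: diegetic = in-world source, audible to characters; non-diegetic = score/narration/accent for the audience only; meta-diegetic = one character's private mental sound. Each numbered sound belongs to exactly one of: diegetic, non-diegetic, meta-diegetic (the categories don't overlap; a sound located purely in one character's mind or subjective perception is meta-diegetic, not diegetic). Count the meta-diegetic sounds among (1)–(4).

(1) it's the actual ambient sound of the location → diegetic.
(2) is meta-diegetic: it's Ola's unspoken thought, heard only by the audience via her subjectivity.
(3) is diegetic: a kettle is a real object/event in the scene's world.
Sound (4): on-screen dialogue — Ola speaks and Solenne is there to hear, so diegetic.
So 1 of the 4 is meta-diegetic: (2).

1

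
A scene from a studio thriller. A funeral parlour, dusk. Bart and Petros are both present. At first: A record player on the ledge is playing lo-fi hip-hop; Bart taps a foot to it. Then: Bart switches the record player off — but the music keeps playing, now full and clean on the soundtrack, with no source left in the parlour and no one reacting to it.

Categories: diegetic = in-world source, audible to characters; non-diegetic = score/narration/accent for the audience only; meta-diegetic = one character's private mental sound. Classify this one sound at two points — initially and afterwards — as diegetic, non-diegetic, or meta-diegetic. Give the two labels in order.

diegetic, non-diegetic

Initially: a record player is a real in-scene source and Bart reacts to it → diegetic.
Afterwards: there is no longer any in-world source and no one can hear it — it has become underscore → non-diegetic.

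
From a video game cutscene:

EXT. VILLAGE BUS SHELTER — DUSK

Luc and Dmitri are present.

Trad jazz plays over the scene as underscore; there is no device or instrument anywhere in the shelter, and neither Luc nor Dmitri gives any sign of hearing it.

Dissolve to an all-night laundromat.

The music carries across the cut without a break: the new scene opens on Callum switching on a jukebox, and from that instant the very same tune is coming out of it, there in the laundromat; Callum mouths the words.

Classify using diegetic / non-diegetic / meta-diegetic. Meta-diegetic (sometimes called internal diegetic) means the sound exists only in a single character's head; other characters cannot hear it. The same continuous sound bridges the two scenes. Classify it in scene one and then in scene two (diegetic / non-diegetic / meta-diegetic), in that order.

Scene one: there's no in-world source anywhere and no character hears it — underscore for the audience only → non-diegetic.
Scene two: once Callum turns on a jukebox, the music has a real source in the story world and Callum reacts to it → diegetic.

non-diegetic, diegetic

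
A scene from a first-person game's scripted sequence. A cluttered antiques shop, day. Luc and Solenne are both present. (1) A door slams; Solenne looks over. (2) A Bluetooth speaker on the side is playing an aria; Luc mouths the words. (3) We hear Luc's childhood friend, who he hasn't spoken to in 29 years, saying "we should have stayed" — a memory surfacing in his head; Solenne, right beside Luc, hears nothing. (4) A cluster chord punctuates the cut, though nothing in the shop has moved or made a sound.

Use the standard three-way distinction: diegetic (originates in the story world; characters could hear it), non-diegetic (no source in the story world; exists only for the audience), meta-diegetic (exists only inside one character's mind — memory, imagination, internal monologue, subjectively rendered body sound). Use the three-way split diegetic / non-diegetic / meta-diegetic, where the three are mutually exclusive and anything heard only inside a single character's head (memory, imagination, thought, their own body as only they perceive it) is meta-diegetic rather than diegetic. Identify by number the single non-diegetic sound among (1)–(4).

4

(1) a door is a real object/event in the scene's world → diegetic.
(2) is diegetic: a Bluetooth speaker is a physical source in the scene and Luc reacts to it.
(3) a remembered line, private to Luc — not present in the room, not audible to Solenne → meta-diegetic.
(4) an editorial stinger — it belongs to the cut, not the story world → non-diegetic.
Only (4) is non-diegetic.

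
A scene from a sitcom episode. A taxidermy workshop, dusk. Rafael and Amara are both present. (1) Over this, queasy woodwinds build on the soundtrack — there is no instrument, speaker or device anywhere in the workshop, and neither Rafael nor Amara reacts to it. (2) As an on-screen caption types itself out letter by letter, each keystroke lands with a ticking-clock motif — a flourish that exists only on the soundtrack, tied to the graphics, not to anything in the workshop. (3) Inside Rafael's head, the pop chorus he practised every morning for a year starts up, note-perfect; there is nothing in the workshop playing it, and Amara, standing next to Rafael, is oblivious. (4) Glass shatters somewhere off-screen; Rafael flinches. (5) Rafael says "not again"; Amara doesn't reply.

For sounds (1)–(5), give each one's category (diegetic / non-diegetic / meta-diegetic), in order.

(1) score with no on-screen or off-screen source; it exists for the audience alone → non-diegetic.
(2) the caption isn't part of the story world, so neither is the sound tied to it → non-diegetic.
(3) it lives in Rafael's subjectivity, not in the workshop → meta-diegetic.
(4) the sound comes from glass physically present in the location → diegetic.
Sound (5): spoken by a character present in the story world, so diegetic.

non-diegetic, non-diegetic, meta-diegetic, diegetic, diegetic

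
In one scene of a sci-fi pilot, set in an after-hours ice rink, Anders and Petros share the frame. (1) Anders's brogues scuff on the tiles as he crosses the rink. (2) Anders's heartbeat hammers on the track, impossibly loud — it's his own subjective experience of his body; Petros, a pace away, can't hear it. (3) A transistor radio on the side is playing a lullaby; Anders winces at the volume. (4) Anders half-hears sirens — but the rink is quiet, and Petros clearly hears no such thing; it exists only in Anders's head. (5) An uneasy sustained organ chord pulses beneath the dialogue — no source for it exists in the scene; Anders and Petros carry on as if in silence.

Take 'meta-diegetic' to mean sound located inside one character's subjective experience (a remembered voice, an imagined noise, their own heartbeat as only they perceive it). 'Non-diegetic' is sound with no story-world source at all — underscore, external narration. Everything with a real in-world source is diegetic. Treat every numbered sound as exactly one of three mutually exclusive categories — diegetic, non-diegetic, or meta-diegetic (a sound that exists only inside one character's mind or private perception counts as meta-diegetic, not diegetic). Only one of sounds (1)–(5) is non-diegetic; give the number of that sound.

(1) a character's body making contact with the set — an in-world sound → diegetic.
(2) point-of-audition from inside Anders's body; not a sound in the room → meta-diegetic.
(3) the music comes from an on-screen device that Anders responds to → diegetic.
(4) is meta-diegetic: subjective to Anders: the rink is silent and Petros hears nothing.
(5) is non-diegetic: score with no on-screen or off-screen source; it exists for the audience alone.
Only (5) is non-diegetic.

5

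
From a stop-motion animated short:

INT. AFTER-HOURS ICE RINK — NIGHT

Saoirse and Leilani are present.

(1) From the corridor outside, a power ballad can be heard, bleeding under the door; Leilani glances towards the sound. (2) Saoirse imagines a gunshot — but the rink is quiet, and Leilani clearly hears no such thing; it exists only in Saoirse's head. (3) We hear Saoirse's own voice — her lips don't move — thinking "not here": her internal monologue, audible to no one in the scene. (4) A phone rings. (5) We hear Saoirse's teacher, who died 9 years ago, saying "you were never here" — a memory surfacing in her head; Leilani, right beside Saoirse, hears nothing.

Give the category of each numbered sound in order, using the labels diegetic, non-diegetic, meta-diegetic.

diegetic, meta-diegetic, meta-diegetic, diegetic, meta-diegetic

(1) is diegetic: off-screen diegetic: the source is out of frame but still in the story's space.
Sound (2): subjective to Saoirse: the rink is silent and Leilani hears nothing, so meta-diegetic.
(3) is meta-diegetic: internal monologue — inside Saoirse's mind, not spoken into the scene.
(4) is diegetic: a phone is a real object/event in the scene's world.
Sound (5): a remembered line, private to Saoirse — not present in the room, not audible to Leilani, so meta-diegetic.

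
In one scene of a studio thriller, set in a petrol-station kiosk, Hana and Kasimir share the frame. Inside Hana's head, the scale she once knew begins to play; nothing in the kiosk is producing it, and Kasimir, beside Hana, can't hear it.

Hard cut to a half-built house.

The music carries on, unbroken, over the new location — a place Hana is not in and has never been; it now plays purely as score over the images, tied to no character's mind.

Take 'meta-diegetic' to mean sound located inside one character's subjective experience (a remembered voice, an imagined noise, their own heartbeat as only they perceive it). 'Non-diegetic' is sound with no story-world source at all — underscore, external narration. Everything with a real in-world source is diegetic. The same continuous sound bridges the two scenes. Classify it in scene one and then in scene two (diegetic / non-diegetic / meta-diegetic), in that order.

Scene one: the music exists only inside Hana's mind; Kasimir can't hear it → meta-diegetic.
Scene two: it's detached from Hana entirely and plays over unrelated images with no in-world source — conventional underscore → non-diegetic.

meta-diegetic, non-diegetic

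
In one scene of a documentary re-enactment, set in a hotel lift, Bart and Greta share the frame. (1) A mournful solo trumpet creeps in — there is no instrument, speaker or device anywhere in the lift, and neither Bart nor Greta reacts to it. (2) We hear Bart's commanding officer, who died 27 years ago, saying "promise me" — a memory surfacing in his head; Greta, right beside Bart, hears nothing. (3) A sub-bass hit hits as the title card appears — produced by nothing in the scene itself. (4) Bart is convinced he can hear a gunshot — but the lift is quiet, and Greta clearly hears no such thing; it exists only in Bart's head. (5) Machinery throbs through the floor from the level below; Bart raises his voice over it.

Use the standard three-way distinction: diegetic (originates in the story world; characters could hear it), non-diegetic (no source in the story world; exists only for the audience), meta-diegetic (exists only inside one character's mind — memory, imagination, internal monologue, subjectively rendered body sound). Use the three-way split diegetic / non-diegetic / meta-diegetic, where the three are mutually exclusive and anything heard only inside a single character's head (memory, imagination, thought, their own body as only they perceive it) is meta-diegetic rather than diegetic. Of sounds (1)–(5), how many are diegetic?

Sound (1): score with no on-screen or off-screen source; it exists for the audience alone, so non-diegetic.
Sound (2): the voice is a memory playing only inside Bart's mind; Greta can't hear it, so meta-diegetic.
(3) nothing in the scene produces it; it's an accent added for the audience → non-diegetic.
Sound (4): Bart alone 'hears' it — an imagined sound, not present in the space, so meta-diegetic.
Sound (5): ambient/room sound belonging to the story's physical space, so diegetic.
So 1 of the 5 is diegetic: (5).

1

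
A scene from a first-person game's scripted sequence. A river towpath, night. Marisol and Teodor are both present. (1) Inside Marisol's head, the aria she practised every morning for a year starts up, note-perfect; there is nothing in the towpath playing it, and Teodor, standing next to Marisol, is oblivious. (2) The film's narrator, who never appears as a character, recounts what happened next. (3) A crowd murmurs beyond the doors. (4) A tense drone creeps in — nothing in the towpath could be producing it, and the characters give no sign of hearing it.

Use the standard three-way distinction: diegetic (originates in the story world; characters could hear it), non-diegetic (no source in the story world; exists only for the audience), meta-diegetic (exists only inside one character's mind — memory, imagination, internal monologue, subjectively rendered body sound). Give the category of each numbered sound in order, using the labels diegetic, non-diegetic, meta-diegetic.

Sound (1): remembered music, private to Marisol — Teodor is oblivious because it isn't in the room, so meta-diegetic.
(2) is non-diegetic: the narrator exists outside the story world, addressing only the audience.
(3) is diegetic: it's the actual ambient sound of the location.
(4) score with no on-screen or off-screen source; it exists for the audience alone → non-diegetic.

meta-diegetic, non-diegetic, diegetic, non-diegetic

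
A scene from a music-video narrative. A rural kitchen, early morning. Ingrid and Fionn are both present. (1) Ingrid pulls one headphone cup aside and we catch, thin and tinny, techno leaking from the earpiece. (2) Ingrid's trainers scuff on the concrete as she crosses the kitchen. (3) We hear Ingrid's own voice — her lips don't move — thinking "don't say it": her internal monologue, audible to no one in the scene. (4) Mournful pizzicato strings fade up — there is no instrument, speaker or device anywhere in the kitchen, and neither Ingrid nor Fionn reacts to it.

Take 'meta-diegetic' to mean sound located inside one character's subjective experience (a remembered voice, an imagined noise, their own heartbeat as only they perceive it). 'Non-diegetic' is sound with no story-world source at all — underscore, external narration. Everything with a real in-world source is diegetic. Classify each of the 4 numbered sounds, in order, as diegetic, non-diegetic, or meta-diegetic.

diegetic, diegetic, meta-diegetic, non-diegetic

(1) is diegetic: the headphones are an on-screen source.
(2) is diegetic: it's the physical sound of Ingrid moving in the space.
(3) is meta-diegetic: internal monologue — inside Ingrid's mind, not spoken into the scene.
(4) score with no on-screen or off-screen source; it exists for the audience alone → non-diegetic.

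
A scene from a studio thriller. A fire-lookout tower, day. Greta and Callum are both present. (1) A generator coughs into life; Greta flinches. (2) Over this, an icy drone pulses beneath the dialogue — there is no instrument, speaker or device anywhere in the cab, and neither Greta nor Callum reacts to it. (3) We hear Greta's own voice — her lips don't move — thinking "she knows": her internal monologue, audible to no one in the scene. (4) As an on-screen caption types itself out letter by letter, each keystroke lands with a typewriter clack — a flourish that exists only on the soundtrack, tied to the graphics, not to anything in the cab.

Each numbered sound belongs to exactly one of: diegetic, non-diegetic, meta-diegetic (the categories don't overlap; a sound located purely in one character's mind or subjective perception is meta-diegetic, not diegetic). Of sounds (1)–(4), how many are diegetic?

1

(1) is diegetic: an in-world source (a generator); characters could hear it.
(2) nothing in the cab produces it and the characters don't hear it — pure soundtrack → non-diegetic.
(3) internal monologue — inside Greta's mind, not spoken into the scene → meta-diegetic.
(4) sound married to a title/caption — outside the diegesis by definition → non-diegetic.
Diegetic: (1) — that's 1.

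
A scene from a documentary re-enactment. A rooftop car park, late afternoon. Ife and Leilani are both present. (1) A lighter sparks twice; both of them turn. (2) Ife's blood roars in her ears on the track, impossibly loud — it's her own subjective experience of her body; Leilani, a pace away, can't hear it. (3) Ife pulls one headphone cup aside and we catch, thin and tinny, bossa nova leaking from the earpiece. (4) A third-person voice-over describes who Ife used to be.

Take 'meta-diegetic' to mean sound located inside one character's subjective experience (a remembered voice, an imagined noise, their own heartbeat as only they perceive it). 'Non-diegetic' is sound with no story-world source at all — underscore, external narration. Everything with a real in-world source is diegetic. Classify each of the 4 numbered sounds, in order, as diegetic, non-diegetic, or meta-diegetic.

(1) an in-world source (a lighter); characters could hear it → diegetic.
Sound (2): point-of-audition from inside Ife's body; not a sound in the room, so meta-diegetic.
Sound (3): it's leaking from a physical pair of headphones in the scene, so diegetic.
(4) is non-diegetic: the narrator exists outside the story world, addressing only the audience.

diegetic, meta-diegetic, diegetic, non-diegetic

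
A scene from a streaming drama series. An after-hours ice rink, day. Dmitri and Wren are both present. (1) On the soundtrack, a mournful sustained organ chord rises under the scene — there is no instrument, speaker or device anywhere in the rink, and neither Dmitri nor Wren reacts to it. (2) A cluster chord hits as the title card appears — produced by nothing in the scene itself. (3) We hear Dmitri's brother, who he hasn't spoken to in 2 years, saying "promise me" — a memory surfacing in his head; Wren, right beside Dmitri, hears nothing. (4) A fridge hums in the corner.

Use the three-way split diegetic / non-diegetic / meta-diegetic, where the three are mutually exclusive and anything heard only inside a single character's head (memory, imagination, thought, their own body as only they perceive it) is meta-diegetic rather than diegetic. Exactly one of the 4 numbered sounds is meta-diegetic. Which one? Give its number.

Sound (1): score with no on-screen or off-screen source; it exists for the audience alone, so non-diegetic.
(2) is non-diegetic: it's a sound-design accent with no in-world source; no one in the scene can hear it.
(3) is meta-diegetic: it's Dmitri's recollection rendered as sound; the other character can't hear it.
(4) a fridge is part of the location's real environment → diegetic.
Only (3) is meta-diegetic.

3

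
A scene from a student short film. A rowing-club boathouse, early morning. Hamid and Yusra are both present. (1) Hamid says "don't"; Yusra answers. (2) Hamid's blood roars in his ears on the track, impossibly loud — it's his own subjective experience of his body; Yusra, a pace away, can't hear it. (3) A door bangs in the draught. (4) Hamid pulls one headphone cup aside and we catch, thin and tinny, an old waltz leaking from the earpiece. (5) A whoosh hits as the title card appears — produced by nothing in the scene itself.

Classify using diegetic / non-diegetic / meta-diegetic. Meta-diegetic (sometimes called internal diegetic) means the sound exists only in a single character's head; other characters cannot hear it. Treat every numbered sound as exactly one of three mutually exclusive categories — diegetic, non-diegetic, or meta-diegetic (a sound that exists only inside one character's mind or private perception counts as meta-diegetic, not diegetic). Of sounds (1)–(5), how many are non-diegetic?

1

(1) on-screen dialogue — Hamid speaks and Yusra is there to hear → diegetic.
(2) is meta-diegetic: it's Hamid's internal bodily sensation rendered as sound; only Hamid 'hears' it.
Sound (3): the sound comes from a door physically present in the location, so diegetic.
(4) the headphones are an on-screen source → diegetic.
Sound (5): it's a sound-design accent with no in-world source; no one in the scene can hear it, so non-diegetic.
Non-diegetic: (5) — that's 1.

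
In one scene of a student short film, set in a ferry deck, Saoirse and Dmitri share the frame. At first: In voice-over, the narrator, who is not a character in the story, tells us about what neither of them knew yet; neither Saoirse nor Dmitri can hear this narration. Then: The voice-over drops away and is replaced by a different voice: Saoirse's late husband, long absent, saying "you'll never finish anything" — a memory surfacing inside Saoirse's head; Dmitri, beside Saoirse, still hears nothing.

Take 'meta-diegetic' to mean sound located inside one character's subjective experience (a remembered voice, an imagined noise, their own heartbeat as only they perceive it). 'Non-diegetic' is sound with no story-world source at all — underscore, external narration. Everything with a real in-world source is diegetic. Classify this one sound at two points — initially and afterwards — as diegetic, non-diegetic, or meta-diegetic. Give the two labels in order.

non-diegetic, meta-diegetic

Initially: the external narrator addresses only the audience — outside the story world → non-diegetic.
Afterwards: the replacement voice is a memory inside Saoirse's mind specifically → meta-diegetic.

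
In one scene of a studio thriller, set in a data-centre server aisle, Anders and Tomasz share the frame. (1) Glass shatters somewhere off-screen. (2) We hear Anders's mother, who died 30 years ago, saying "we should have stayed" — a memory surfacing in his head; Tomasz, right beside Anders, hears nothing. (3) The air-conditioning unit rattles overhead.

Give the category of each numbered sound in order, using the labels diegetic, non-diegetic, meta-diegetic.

Sound (1): glass is a real object/event in the scene's world, so diegetic.
(2) the voice is a memory playing only inside Anders's mind; Tomasz can't hear it → meta-diegetic.
(3) it's the actual ambient sound of the location → diegetic.

diegetic, meta-diegetic, diegetic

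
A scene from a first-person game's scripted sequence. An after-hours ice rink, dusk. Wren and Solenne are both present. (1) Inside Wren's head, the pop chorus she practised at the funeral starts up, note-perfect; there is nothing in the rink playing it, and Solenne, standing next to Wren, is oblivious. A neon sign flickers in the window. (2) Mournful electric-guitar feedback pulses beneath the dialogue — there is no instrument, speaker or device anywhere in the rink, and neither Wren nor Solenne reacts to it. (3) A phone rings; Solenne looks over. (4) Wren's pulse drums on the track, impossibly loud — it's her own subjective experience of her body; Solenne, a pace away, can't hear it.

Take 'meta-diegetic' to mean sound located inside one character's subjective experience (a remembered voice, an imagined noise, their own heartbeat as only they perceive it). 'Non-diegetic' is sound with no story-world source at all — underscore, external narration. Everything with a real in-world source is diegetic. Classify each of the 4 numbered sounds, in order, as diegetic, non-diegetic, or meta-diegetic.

meta-diegetic, non-diegetic, diegetic, meta-diegetic

(1) is meta-diegetic: remembered music, private to Wren — Solenne is oblivious because it isn't in the room.
(2) is non-diegetic: score with no on-screen or off-screen source; it exists for the audience alone.
Sound (3): an in-world source (a phone); characters could hear it, so diegetic.
Sound (4): it's Wren's internal bodily sensation rendered as sound; only Wren 'hears' it, so meta-diegetic.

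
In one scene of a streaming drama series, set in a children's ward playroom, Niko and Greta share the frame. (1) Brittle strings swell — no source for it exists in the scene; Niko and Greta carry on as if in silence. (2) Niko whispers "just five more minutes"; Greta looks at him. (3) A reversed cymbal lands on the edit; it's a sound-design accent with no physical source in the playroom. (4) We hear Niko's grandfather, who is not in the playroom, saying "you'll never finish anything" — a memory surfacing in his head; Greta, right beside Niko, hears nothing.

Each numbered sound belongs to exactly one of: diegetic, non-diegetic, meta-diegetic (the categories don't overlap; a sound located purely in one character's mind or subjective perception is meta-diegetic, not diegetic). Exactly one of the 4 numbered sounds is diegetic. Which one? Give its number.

2

(1) score with no on-screen or off-screen source; it exists for the audience alone → non-diegetic.
(2) is diegetic: Niko is a character speaking aloud in the scene.
Sound (3): it's a sound-design accent with no in-world source; no one in the scene can hear it, so non-diegetic.
(4) it's Niko's recollection rendered as sound; the other character can't hear it → meta-diegetic.
Only (2) is diegetic.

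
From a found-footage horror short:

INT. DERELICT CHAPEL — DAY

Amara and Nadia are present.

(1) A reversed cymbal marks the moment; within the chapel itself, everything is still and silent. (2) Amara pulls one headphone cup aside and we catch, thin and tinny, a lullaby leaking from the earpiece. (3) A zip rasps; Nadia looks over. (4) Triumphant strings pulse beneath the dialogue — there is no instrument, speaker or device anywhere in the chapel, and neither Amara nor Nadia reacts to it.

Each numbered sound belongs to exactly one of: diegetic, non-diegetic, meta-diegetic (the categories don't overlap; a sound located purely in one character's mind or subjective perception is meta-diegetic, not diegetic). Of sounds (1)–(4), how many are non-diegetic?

(1) is non-diegetic: an editorial stinger — it belongs to the cut, not the story world.
(2) is diegetic: it's leaking from a physical pair of headphones in the scene.
Sound (3): an in-world source (a zip); characters could hear it, so diegetic.
(4) is non-diegetic: nothing in the chapel produces it and the characters don't hear it — pure soundtrack.
Non-diegetic: (1), (4) — that's 2.

2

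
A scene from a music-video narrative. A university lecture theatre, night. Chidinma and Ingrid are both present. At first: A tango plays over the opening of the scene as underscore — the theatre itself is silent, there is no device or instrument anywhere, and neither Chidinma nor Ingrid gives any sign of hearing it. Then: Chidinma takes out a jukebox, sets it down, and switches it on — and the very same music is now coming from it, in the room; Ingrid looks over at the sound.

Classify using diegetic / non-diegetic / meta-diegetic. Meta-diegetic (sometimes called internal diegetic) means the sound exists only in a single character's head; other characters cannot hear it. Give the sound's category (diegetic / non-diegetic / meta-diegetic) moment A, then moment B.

Moment A: no in-world source exists and no character can hear it — underscore → non-diegetic.
Moment B: a jukebox is now a real source in the story world and the characters hear it → diegetic.

non-diegetic, diegetic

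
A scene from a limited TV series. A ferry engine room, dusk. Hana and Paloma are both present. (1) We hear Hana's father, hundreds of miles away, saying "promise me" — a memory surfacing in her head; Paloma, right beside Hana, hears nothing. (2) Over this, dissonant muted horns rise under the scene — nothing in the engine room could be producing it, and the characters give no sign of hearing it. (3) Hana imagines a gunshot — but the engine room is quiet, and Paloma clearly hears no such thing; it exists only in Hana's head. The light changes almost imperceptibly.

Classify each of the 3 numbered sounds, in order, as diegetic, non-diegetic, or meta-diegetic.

meta-diegetic, non-diegetic, meta-diegetic

Sound (1): the voice is a memory playing only inside Hana's mind; Paloma can't hear it, so meta-diegetic.
(2) nothing in the engine room produces it and the characters don't hear it — pure soundtrack → non-diegetic.
Sound (3): the sound is imagined by Hana; nothing in the story world is producing it and Paloma can't hear it, so meta-diegetic.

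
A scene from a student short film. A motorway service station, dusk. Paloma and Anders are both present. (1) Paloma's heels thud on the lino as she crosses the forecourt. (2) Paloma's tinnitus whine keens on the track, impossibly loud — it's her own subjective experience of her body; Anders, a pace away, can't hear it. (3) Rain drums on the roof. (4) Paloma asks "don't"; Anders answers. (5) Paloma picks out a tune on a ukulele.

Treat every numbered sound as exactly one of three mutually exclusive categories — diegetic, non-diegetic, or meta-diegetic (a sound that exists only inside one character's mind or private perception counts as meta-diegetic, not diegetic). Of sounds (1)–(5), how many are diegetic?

4

(1) is diegetic: Paloma's footsteps are produced in the story world.
(2) point-of-audition from inside Paloma's body; not a sound in the room → meta-diegetic.
(3) is diegetic: rain is part of the location's real environment.
(4) Paloma is a character speaking aloud in the scene → diegetic.
(5) is diegetic: Paloma is producing the music live, in the story world.
Diegetic: (1), (3), (4), (5) — that's 4.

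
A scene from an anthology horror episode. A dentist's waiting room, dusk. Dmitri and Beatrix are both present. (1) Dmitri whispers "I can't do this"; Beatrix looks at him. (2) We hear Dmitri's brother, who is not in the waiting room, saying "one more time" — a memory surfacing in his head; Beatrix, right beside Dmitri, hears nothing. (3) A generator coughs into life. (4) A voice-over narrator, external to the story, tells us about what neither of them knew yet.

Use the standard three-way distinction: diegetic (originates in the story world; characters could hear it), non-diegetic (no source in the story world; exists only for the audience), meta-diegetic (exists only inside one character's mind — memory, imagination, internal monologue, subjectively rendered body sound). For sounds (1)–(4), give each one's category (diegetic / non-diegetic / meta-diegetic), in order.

(1) is diegetic: on-screen dialogue — Dmitri speaks and Beatrix is there to hear.
Sound (2): the voice is a memory playing only inside Dmitri's mind; Beatrix can't hear it, so meta-diegetic.
(3) a generator is a real object/event in the scene's world → diegetic.
(4) is non-diegetic: external voice-over — not a character, not heard by anyone in the scene.

diegetic, meta-diegetic, diegetic, non-diegetic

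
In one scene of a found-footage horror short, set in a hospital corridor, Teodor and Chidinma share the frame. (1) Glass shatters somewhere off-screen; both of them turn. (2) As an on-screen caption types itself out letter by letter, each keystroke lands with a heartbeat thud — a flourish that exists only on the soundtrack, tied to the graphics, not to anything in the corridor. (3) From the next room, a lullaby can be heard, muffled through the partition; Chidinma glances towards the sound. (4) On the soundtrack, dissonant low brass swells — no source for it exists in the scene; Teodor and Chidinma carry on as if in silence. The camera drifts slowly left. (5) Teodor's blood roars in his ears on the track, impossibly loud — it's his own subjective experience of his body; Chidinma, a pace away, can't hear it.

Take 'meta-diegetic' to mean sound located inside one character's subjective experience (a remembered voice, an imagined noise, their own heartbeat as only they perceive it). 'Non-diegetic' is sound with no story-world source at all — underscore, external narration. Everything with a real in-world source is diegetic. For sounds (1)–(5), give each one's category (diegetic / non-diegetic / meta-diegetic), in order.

diegetic, non-diegetic, diegetic, non-diegetic, meta-diegetic

(1) is diegetic: an in-world source (glass); characters could hear it.
(2) is non-diegetic: sound married to a title/caption — outside the diegesis by definition.
(3) it's coming from the next room — a location within the story world — and Chidinma reacts → diegetic.
(4) is non-diegetic: it has no source in the story world and no character can hear it — it's underscore.
Sound (5): a subjective body sound — Teodor's private perception, inaudible to Chidinma, so meta-diegetic.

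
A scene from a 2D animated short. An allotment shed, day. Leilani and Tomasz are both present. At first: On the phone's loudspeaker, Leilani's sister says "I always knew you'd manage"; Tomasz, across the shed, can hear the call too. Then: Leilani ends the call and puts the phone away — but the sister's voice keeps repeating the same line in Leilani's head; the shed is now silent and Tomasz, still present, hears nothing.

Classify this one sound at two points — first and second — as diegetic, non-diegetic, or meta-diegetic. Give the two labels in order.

diegetic, meta-diegetic

First: the loudspeaker is an in-world source; both Leilani and Tomasz hear the call → diegetic.
Second: with the phone off, the voice continues only as Leilani's private mental replay — Tomasz can't hear it → meta-diegetic.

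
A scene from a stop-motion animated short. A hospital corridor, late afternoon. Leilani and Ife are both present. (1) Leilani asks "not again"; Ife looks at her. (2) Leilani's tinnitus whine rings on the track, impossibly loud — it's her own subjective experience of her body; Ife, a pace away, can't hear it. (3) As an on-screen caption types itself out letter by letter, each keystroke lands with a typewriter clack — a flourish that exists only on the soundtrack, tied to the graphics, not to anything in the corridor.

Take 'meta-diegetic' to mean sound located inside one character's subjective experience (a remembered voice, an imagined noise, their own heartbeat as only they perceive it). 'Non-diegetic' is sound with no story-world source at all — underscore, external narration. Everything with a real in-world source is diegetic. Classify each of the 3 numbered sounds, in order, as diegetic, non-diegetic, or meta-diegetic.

Sound (1): spoken by a character present in the story world, so diegetic.
Sound (2): point-of-audition from inside Leilani's body; not a sound in the room, so meta-diegetic.
(3) is non-diegetic: it accompanies on-screen graphics, not anything inside the story world.

diegetic, meta-diegetic, non-diegetic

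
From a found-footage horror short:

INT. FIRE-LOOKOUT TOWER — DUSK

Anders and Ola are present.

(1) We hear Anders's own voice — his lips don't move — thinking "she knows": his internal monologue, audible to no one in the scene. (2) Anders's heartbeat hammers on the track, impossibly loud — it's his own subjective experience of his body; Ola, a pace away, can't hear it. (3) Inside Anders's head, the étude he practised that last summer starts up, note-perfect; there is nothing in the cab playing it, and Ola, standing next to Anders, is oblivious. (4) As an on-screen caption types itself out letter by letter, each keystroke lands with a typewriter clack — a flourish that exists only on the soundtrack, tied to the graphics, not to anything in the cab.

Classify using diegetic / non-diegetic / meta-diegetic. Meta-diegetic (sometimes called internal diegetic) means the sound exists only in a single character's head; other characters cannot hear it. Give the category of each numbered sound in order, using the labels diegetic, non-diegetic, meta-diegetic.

(1) Anders's thought-voice: a private mental sound no other character can hear → meta-diegetic.
Sound (2): a subjective body sound — Anders's private perception, inaudible to Ola, so meta-diegetic.
(3) the music is a memory playing inside Anders's mind alone; no real-world source, Ola can't hear it → meta-diegetic.
Sound (4): it accompanies on-screen graphics, not anything inside the story world, so non-diegetic.

meta-diegetic, meta-diegetic, meta-diegetic, non-diegetic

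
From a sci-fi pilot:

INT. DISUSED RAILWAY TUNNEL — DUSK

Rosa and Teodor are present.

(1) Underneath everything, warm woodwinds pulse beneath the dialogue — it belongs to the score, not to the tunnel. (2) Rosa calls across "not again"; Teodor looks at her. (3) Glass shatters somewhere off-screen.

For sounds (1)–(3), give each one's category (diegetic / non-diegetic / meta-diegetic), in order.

(1) score with no on-screen or off-screen source; it exists for the audience alone → non-diegetic.
(2) spoken by a character present in the story world → diegetic.
(3) the sound comes from glass physically present in the location → diegetic.

non-diegetic, diegetic, diegetic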